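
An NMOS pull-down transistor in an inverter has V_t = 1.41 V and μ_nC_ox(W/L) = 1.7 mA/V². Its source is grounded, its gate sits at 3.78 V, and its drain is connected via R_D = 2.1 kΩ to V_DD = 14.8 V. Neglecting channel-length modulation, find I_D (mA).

V_GS = V_G = 3.78 V, so V_ov = 3.78 − 1.41 = 2.37 V.
Assume saturation: I_D = ½ k_n V_ov² = 0.5 × 1.7 × 2.37² = 4.77 mA, giving V_DS = V_DD − I_D R_D = 14.8 − 4.77 × 2.1 = 4.77 V.
V_DS = 4.77 V ≥ V_ov = 2.37 V, confirming saturation.

I_D = 4.77 mA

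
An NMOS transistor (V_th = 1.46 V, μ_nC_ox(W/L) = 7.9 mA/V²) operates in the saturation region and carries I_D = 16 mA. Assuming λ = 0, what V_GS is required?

V_GS = 3.47 V

In saturation I_D = ½ k_n (V_GS − V_th)², so V_GS − V_th = √(2 I_D / k_n) = √(2 × 16 / 7.9) = 2.01 V.
V_GS = 1.46 + 2.01 = 3.47 V.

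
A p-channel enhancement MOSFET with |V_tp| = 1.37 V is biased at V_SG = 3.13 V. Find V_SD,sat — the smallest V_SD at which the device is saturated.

V_SD,sat = 1.76 V

The boundary between triode and saturation is V_SD = V_SG − |V_tp| = V_ov.
V_ov = 3.13 − 1.37 = 1.76 V.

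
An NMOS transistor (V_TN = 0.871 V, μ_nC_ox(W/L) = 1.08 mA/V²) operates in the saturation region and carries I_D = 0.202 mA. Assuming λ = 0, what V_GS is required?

V_GS = 1.48 V

In saturation I_D = ½ k_n (V_GS − V_TN)², so V_GS − V_TN = √(2 I_D / k_n) = √(2 × 0.202 / 1.08) = 0.612 V.
V_GS = 0.871 + 0.612 = 1.48 V.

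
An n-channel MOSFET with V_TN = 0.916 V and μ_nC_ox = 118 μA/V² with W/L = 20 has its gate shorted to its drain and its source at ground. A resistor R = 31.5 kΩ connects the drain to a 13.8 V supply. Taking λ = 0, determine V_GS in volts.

With gate tied to drain, V_GS = V_DS ≥ V_GS − V_TN, so the device is in saturation.
k_n = μ_nC_ox · (W/L) = 2.36 mA/V².
KCL at the drain: ½ k_n (V_GS − V_TN)² = (V_DD − V_GS)/R.
Let x = V_GS − 0.916. Then 37.2 x² + x − 12.88 = 0, giving x = 0.575 V (positive root), so V_GS = 1.49 V.
I_D = (V_DD − V_GS)/R = (13.8 − 1.49) / 31.5 = 0.391 mA.

V_GS = 1.49 V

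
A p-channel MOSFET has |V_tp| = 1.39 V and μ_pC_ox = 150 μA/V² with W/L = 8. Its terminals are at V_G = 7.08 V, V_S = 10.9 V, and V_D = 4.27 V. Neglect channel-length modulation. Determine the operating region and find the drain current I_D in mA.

Saturation; I_D = 3.54 mA

V_SG = V_S − V_G = 10.9 − 7.08 = 3.82 V; V_SD = V_S − V_D = 10.9 − 4.27 = 6.63 V.
k_p = μ_pC_ox · (W/L) = 1.2 mA/V².
V_ov = V_SG − |V_tp| = 3.82 − 1.39 = 2.43 V.
Since V_SD = 6.63 V ≥ V_ov = 2.43 V, the device is in saturation.
I_D = ½ k_p V_ov² = 0.5 × 1.2 × 2.43² = 3.54 mA.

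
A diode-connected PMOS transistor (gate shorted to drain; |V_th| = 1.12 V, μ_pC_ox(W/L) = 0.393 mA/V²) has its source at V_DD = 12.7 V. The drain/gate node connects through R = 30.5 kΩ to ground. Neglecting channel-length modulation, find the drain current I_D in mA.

I_D = 0.337 mA

With gate tied to drain, V_SG = V_SD ≥ V_SG − |V_th|, so the device is in saturation.
KCL at the drain: ½ k_p (V_SG − |V_th|)² = (V_DD − V_SG)/R.
Let x = V_SG − 1.12. Then 5.99 x² + x − 11.58 = 0, giving x = 1.31 V (positive root), so V_SG = 2.43 V.
I_D = (V_DD − V_SG)/R = (12.7 − 2.43) / 30.5 = 0.337 mA.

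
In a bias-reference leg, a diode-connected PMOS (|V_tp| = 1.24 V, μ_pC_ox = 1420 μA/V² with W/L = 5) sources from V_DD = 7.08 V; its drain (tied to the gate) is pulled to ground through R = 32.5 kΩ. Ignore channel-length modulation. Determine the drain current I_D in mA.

I_D = 0.173 mA

With gate tied to drain, V_SG = V_SD ≥ V_SG − |V_tp|, so the device is in saturation.
k_p = μ_pC_ox · (W/L) = 7.1 mA/V².
KCL at the drain: ½ k_p (V_SG − |V_tp|)² = (V_DD − V_SG)/R.
Let x = V_SG − 1.24. Then 115 x² + x − 5.84 = 0, giving x = 0.221 V (positive root), so V_SG = 1.46 V.
I_D = (V_DD − V_SG)/R = (7.08 − 1.46) / 32.5 = 0.173 mA.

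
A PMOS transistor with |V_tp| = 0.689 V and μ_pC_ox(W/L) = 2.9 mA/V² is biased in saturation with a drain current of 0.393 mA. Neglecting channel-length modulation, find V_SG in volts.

In saturation I_D = ½ k_p (V_SG − |V_tp|)², so V_SG − |V_tp| = √(2 I_D / k_p) = √(2 × 0.393 / 2.9) = 0.521 V.
V_SG = 0.689 + 0.521 = 1.21 V.

V_SG = 1.21 V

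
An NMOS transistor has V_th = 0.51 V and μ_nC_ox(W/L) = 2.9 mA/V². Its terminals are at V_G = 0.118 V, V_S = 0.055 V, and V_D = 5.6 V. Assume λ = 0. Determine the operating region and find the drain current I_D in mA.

V_GS = V_G − V_S = 0.118 − 0.055 = 0.063 V; V_DS = V_D − V_S = 5.6 − 0.055 = 5.54 V.
V_GS = 0.063 V < V_th = 0.51 V, so the transistor is in cutoff.

Cutoff; I_D = 0 mA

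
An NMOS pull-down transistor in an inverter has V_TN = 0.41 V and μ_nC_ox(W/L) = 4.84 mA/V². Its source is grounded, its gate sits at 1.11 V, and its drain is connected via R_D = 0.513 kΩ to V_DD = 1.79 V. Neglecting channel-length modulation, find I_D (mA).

I_D = 1.19 mA

V_GS = V_G = 1.11 V, so V_ov = 1.11 − 0.41 = 0.7 V.
Assume saturation: I_D = ½ k_n V_ov² = 0.5 × 4.84 × 0.7² = 1.19 mA, giving V_DS = V_DD − I_D R_D = 1.79 − 1.19 × 0.513 = 1.18 V.
V_DS = 1.18 V ≥ V_ov = 0.7 V, confirming saturation.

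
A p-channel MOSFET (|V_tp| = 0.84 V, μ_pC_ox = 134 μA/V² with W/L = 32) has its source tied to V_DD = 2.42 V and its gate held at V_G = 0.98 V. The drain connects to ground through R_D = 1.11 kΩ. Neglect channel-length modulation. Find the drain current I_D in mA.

I_D = 0.772 mA

V_SG = V_DD − V_G = 2.42 − 0.98 = 1.44 V, so V_ov = 1.44 − 0.84 = 0.6 V.
k_p = μ_pC_ox · (W/L) = 4.288 mA/V².
Assume saturation: I_D = ½ k_p V_ov² = 0.5 × 4.288 × 0.6² = 0.772 mA, giving V_SD = V_DD − I_D R_D = 2.42 − 0.772 × 1.11 = 1.56 V.
V_SD = 1.56 V ≥ V_ov = 0.6 V, confirming saturation.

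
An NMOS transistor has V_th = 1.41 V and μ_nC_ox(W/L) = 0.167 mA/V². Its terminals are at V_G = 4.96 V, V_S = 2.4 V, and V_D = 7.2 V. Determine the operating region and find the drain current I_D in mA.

V_GS = V_G − V_S = 4.96 − 2.4 = 2.56 V; V_DS = V_D − V_S = 7.2 − 2.4 = 4.8 V.
V_ov = V_GS − V_th = 2.56 − 1.41 = 1.15 V.
Since V_DS = 4.8 V ≥ V_ov = 1.15 V, the device is in saturation.
I_D = ½ k_n V_ov² = 0.5 × 0.167 × 1.15² = 0.11 mA.

Saturation; I_D = 0.110 mA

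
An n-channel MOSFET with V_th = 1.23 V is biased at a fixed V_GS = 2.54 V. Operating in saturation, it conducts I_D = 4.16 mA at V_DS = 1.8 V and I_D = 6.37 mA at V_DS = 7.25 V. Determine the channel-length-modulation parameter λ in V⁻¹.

λ = 0.118 V⁻¹

With V_GS fixed, I_D ∝ (1 + λ V_DS) in saturation, so I_D2/I_D1 = (1 + λ V_DS2)/(1 + λ V_DS1).
6.37/4.16 = 1.531 = (1 + 7.25 λ)/(1 + 1.8 λ).
Solving: λ (I_D1 V_DS2 − I_D2 V_DS1) = I_D2 − I_D1, so λ = (6.37 − 4.16) / (4.16 × 7.25 − 6.37 × 1.8) = 2.21 / 18.7 = 0.118 V⁻¹.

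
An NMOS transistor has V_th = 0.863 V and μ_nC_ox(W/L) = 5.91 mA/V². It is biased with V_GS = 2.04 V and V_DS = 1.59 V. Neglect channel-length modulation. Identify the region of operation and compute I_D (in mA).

Saturation; I_D = 4.09 mA

V_ov = V_GS − V_th = 2.04 − 0.863 = 1.18 V.
Since V_DS = 1.59 V ≥ V_ov = 1.18 V, the device is in saturation.
I_D = ½ k_n V_ov² = 0.5 × 5.91 × 1.18² = 4.09 mA.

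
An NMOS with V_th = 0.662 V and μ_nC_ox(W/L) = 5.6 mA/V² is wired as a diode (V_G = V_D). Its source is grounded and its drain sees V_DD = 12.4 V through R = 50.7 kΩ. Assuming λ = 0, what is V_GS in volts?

V_GS = 0.946 V

With gate tied to drain, V_GS = V_DS ≥ V_GS − V_th, so the device is in saturation.
KCL at the drain: ½ k_n (V_GS − V_th)² = (V_DD − V_GS)/R.
Let x = V_GS − 0.662. Then 142 x² + x − 11.74 = 0, giving x = 0.284 V (positive root), so V_GS = 0.946 V.
I_D = (V_DD − V_GS)/R = (12.4 − 0.946) / 50.7 = 0.226 mA.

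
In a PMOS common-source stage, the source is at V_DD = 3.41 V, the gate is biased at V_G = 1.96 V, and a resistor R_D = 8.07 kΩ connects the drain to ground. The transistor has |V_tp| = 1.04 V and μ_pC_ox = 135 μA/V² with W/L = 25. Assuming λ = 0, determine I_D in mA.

V_SG = V_DD − V_G = 3.41 − 1.96 = 1.45 V, so V_ov = 1.45 − 1.04 = 0.41 V.
k_p = μ_pC_ox · (W/L) = 3.375 mA/V².
Assume saturation: I_D = ½ k_p V_ov² = 0.5 × 3.375 × 0.41² = 0.284 mA, giving V_SD = V_DD − I_D R_D = 3.41 − 0.284 × 8.07 = 1.12 V.
V_SD = 1.12 V ≥ V_ov = 0.41 V, confirming saturation.

I_D = 0.284 mA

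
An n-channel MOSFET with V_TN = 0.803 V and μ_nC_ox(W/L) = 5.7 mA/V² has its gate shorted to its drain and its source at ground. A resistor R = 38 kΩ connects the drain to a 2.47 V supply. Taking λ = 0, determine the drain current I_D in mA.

I_D = 0.0407 mA

With gate tied to drain, V_GS = V_DS ≥ V_GS − V_TN, so the device is in saturation.
KCL at the drain: ½ k_n (V_GS − V_TN)² = (V_DD − V_GS)/R.
Let x = V_GS − 0.803. Then 108 x² + x − 1.667 = 0, giving x = 0.12 V (positive root), so V_GS = 0.923 V.
I_D = (V_DD − V_GS)/R = (2.47 − 0.923) / 38 = 0.0407 mA.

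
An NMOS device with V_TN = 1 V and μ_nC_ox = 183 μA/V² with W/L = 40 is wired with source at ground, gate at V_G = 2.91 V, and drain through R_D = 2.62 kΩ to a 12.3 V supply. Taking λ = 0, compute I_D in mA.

I_D = 4.56 mA

V_GS = V_G = 2.91 V, so V_ov = 2.91 − 1 = 1.91 V.
k_n = μ_nC_ox · (W/L) = 7.32 mA/V².
Assume saturation: I_D = ½ k_n V_ov² = 0.5 × 7.32 × 1.91² = 13.4 mA, giving V_DS = V_DD − I_D R_D = 12.3 − 13.4 × 2.62 = -22.7 V.
But -22.7 V < V_ov = 1.91 V, so the device is actually in triode.
In triode I_D = k_n[V_ov V_DS − ½ V_DS²] and I_D = (V_DD − V_DS)/R_D. Equating: 9.59 V_DS² − 37.63 V_DS + 12.3 = 0, giving V_DS = 0.36 V (the root below V_ov).
I_D = (12.3 − 0.36) / 2.62 = 4.56 mA.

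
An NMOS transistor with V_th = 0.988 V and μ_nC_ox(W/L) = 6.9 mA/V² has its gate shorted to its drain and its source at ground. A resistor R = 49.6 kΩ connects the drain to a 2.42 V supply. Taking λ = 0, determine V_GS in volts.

V_GS = 1.08 V

With gate tied to drain, V_GS = V_DS ≥ V_GS − V_th, so the device is in saturation.
KCL at the drain: ½ k_n (V_GS − V_th)² = (V_DD − V_GS)/R.
Let x = V_GS − 0.988. Then 171 x² + x − 1.432 = 0, giving x = 0.0886 V (positive root), so V_GS = 1.08 V.
I_D = (V_DD − V_GS)/R = (2.42 − 1.08) / 49.6 = 0.0271 mA.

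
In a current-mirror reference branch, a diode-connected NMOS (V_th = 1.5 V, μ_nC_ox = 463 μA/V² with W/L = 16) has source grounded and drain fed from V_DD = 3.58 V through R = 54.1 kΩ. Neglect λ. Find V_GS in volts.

With gate tied to drain, V_GS = V_DS ≥ V_GS − V_th, so the device is in saturation.
k_n = μ_nC_ox · (W/L) = 7.408 mA/V².
KCL at the drain: ½ k_n (V_GS − V_th)² = (V_DD − V_GS)/R.
Let x = V_GS − 1.5. Then 200 x² + x − 2.08 = 0, giving x = 0.0994 V (positive root), so V_GS = 1.6 V.
I_D = (V_DD − V_GS)/R = (3.58 − 1.6) / 54.1 = 0.0366 mA.

V_GS = 1.60 V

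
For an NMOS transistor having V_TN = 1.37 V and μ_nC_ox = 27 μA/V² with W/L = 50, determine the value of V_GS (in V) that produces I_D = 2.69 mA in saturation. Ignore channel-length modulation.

k_n = μ_nC_ox · (W/L) = 1.35 mA/V².
In saturation I_D = ½ k_n (V_GS − V_TN)², so V_GS − V_TN = √(2 I_D / k_n) = √(2 × 2.69 / 1.35) = 2 V.
V_GS = 1.37 + 2 = 3.37 V.

V_GS = 3.37 V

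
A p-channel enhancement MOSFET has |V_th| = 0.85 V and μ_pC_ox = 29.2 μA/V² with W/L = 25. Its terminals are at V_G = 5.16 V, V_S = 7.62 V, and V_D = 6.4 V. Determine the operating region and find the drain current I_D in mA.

Triode; I_D = 0.891 mA

V_SG = V_S − V_G = 7.62 − 5.16 = 2.46 V; V_SD = V_S − V_D = 7.62 − 6.4 = 1.22 V.
k_p = μ_pC_ox · (W/L) = 0.73 mA/V².
V_ov = V_SG − |V_th| = 2.46 − 0.85 = 1.61 V.
Since V_SD = 1.22 V < V_ov = 1.61 V, the device is in the triode region.
I_D = k_p [V_ov · V_SD − ½ V_SD²] = 0.73 × [1.61 × 1.22 − 0.5 × 1.22²] = 0.891 mA.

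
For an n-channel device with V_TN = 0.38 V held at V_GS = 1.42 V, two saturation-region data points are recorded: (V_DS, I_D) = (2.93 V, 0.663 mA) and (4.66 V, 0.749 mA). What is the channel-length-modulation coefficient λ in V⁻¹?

λ = 0.0961 V⁻¹

With V_GS fixed, I_D ∝ (1 + λ V_DS) in saturation, so I_D2/I_D1 = (1 + λ V_DS2)/(1 + λ V_DS1).
0.749/0.663 = 1.13 = (1 + 4.66 λ)/(1 + 2.93 λ).
Solving: λ (I_D1 V_DS2 − I_D2 V_DS1) = I_D2 − I_D1, so λ = (0.749 − 0.663) / (0.663 × 4.66 − 0.749 × 2.93) = 0.086 / 0.895 = 0.0961 V⁻¹.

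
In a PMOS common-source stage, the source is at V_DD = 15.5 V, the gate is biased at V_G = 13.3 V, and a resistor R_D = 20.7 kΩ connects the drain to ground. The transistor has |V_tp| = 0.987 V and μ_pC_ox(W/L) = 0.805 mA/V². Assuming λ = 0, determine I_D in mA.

I_D = 0.592 mA

V_SG = V_DD − V_G = 15.5 − 13.3 = 2.2 V, so V_ov = 2.2 − 0.987 = 1.21 V.
Assume saturation: I_D = ½ k_p V_ov² = 0.5 × 0.805 × 1.21² = 0.592 mA, giving V_SD = V_DD − I_D R_D = 15.5 − 0.592 × 20.7 = 3.24 V.
V_SD = 3.24 V ≥ V_ov = 1.21 V, confirming saturation.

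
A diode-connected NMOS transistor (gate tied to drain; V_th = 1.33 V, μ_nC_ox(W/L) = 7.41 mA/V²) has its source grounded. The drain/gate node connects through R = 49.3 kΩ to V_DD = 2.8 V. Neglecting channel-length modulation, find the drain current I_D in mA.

With gate tied to drain, V_GS = V_DS ≥ V_GS − V_th, so the device is in saturation.
KCL at the drain: ½ k_n (V_GS − V_th)² = (V_DD − V_GS)/R.
Let x = V_GS − 1.33. Then 183 x² + x − 1.47 = 0, giving x = 0.087 V (positive root), so V_GS = 1.42 V.
I_D = (V_DD − V_GS)/R = (2.8 − 1.42) / 49.3 = 0.0281 mA.

I_D = 0.0281 mA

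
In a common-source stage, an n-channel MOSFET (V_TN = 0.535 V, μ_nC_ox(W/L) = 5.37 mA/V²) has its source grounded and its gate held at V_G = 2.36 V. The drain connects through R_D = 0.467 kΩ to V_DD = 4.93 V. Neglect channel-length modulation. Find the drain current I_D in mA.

I_D = 7.95 mA

V_GS = V_G = 2.36 V, so V_ov = 2.36 − 0.535 = 1.82 V.
Assume saturation: I_D = ½ k_n V_ov² = 0.5 × 5.37 × 1.82² = 8.94 mA, giving V_DS = V_DD − I_D R_D = 4.93 − 8.94 × 0.467 = 0.754 V.
But 0.754 V < V_ov = 1.82 V, so the device is actually in triode.
In triode I_D = k_n[V_ov V_DS − ½ V_DS²] and I_D = (V_DD − V_DS)/R_D. Equating: 1.25 V_DS² − 5.577 V_DS + 4.93 = 0, giving V_DS = 1.22 V (the root below V_ov).
I_D = (4.93 − 1.22) / 0.467 = 7.95 mA.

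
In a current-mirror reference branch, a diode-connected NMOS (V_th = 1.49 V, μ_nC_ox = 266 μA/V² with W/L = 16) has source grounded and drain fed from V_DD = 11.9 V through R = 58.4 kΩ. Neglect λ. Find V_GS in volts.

With gate tied to drain, V_GS = V_DS ≥ V_GS − V_th, so the device is in saturation.
k_n = μ_nC_ox · (W/L) = 4.256 mA/V².
KCL at the drain: ½ k_n (V_GS − V_th)² = (V_DD − V_GS)/R.
Let x = V_GS − 1.49. Then 124 x² + x − 10.41 = 0, giving x = 0.285 V (positive root), so V_GS = 1.78 V.
I_D = (V_DD − V_GS)/R = (11.9 − 1.78) / 58.4 = 0.173 mA.

V_GS = 1.78 V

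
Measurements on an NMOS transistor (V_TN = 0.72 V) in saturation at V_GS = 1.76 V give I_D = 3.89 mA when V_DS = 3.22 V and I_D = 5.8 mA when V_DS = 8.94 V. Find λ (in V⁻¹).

λ = 0.119 V⁻¹

With V_GS fixed, I_D ∝ (1 + λ V_DS) in saturation, so I_D2/I_D1 = (1 + λ V_DS2)/(1 + λ V_DS1).
5.8/3.89 = 1.491 = (1 + 8.94 λ)/(1 + 3.22 λ).
Solving: λ (I_D1 V_DS2 − I_D2 V_DS1) = I_D2 − I_D1, so λ = (5.8 − 3.89) / (3.89 × 8.94 − 5.8 × 3.22) = 1.91 / 16.1 = 0.119 V⁻¹.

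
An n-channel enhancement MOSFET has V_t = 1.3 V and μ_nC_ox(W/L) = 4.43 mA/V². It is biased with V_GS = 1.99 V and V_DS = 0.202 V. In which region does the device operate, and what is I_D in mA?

Triode; I_D = 0.527 mA

V_ov = V_GS − V_t = 1.99 − 1.3 = 0.69 V.
Since V_DS = 0.202 V < V_ov = 0.69 V, the device is in the triode region.
I_D = k_n [V_ov · V_DS − ½ V_DS²] = 4.43 × [0.69 × 0.202 − 0.5 × 0.202²] = 0.527 mA.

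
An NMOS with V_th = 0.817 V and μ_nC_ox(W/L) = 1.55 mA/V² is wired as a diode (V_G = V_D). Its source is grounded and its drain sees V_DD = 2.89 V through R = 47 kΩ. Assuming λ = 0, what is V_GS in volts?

V_GS = 1.04 V

With gate tied to drain, V_GS = V_DS ≥ V_GS − V_th, so the device is in saturation.
KCL at the drain: ½ k_n (V_GS − V_th)² = (V_DD − V_GS)/R.
Let x = V_GS − 0.817. Then 36.4 x² + x − 2.073 = 0, giving x = 0.225 V (positive root), so V_GS = 1.04 V.
I_D = (V_DD − V_GS)/R = (2.89 − 1.04) / 47 = 0.0393 mA.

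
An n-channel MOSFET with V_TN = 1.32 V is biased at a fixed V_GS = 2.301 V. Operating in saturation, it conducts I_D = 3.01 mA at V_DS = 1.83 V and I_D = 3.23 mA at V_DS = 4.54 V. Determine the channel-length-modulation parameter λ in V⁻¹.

λ = 0.0284 V⁻¹

With V_GS fixed, I_D ∝ (1 + λ V_DS) in saturation, so I_D2/I_D1 = (1 + λ V_DS2)/(1 + λ V_DS1).
3.23/3.01 = 1.073 = (1 + 4.54 λ)/(1 + 1.83 λ).
Solving: λ (I_D1 V_DS2 − I_D2 V_DS1) = I_D2 − I_D1, so λ = (3.23 − 3.01) / (3.01 × 4.54 − 3.23 × 1.83) = 0.22 / 7.75 = 0.0284 V⁻¹.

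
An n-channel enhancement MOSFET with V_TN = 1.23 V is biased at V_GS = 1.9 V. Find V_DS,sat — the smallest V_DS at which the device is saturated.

The boundary between triode and saturation is V_DS = V_GS − V_TN = V_ov.
V_ov = 1.9 − 1.23 = 0.67 V.

V_DS,sat = 0.670 V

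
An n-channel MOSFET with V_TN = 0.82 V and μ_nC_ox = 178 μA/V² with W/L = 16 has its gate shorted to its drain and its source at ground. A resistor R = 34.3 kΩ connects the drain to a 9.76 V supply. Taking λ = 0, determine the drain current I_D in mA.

With gate tied to drain, V_GS = V_DS ≥ V_GS − V_TN, so the device is in saturation.
k_n = μ_nC_ox · (W/L) = 2.848 mA/V².
KCL at the drain: ½ k_n (V_GS − V_TN)² = (V_DD − V_GS)/R.
Let x = V_GS − 0.82. Then 48.8 x² + x − 8.94 = 0, giving x = 0.418 V (positive root), so V_GS = 1.24 V.
I_D = (V_DD − V_GS)/R = (9.76 − 1.24) / 34.3 = 0.248 mA.

I_D = 0.248 mA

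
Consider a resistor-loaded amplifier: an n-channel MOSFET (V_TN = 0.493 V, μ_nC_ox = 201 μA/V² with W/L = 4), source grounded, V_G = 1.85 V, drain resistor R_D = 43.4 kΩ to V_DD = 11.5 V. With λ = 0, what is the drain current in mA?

V_GS = V_G = 1.85 V, so V_ov = 1.85 − 0.493 = 1.36 V.
k_n = μ_nC_ox · (W/L) = 0.804 mA/V².
Assume saturation: I_D = ½ k_n V_ov² = 0.5 × 0.804 × 1.36² = 0.74 mA, giving V_DS = V_DD − I_D R_D = 11.5 − 0.74 × 43.4 = -20.6 V.
But -20.6 V < V_ov = 1.36 V, so the device is actually in triode.
In triode I_D = k_n[V_ov V_DS − ½ V_DS²] and I_D = (V_DD − V_DS)/R_D. Equating: 17.4 V_DS² − 48.35 V_DS + 11.5 = 0, giving V_DS = 0.263 V (the root below V_ov).
I_D = (11.5 − 0.263) / 43.4 = 0.259 mA.

I_D = 0.259 mA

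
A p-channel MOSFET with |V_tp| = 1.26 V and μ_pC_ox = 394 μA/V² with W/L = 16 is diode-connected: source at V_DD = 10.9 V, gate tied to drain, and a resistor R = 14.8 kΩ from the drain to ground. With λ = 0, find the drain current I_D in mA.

With gate tied to drain, V_SG = V_SD ≥ V_SG − |V_tp|, so the device is in saturation.
k_p = μ_pC_ox · (W/L) = 6.304 mA/V².
KCL at the drain: ½ k_p (V_SG − |V_tp|)² = (V_DD − V_SG)/R.
Let x = V_SG − 1.26. Then 46.6 x² + x − 9.64 = 0, giving x = 0.444 V (positive root), so V_SG = 1.7 V.
I_D = (V_DD − V_SG)/R = (10.9 − 1.7) / 14.8 = 0.621 mA.

I_D = 0.621 mA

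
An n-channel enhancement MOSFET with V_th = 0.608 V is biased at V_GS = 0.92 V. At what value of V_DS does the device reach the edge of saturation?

The boundary between triode and saturation is V_DS = V_GS − V_th = V_ov.
V_ov = 0.92 − 0.608 = 0.312 V.

V_DS,sat = 0.312 V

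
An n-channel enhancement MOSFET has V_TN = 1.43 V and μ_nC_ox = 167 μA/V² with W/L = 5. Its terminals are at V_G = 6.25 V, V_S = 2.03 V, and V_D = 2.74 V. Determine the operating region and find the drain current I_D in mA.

V_GS = V_G − V_S = 6.25 − 2.03 = 4.22 V; V_DS = V_D − V_S = 2.74 − 2.03 = 0.71 V.
k_n = μ_nC_ox · (W/L) = 0.835 mA/V².
V_ov = V_GS − V_TN = 4.22 − 1.43 = 2.79 V.
Since V_DS = 0.71 V < V_ov = 2.79 V, the device is in the triode region.
I_D = k_n [V_ov · V_DS − ½ V_DS²] = 0.835 × [2.79 × 0.71 − 0.5 × 0.71²] = 1.44 mA.

Triode; I_D = 1.44 mA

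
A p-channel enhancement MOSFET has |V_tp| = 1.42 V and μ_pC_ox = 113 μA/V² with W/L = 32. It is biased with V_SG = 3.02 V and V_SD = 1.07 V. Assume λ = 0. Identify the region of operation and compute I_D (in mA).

Triode; I_D = 4.12 mA

k_p = μ_pC_ox · (W/L) = 3.616 mA/V².
V_ov = V_SG − |V_tp| = 3.02 − 1.42 = 1.6 V.
Since V_SD = 1.07 V < V_ov = 1.6 V, the device is in the triode region.
I_D = k_p [V_ov · V_SD − ½ V_SD²] = 3.616 × [1.6 × 1.07 − 0.5 × 1.07²] = 4.12 mA.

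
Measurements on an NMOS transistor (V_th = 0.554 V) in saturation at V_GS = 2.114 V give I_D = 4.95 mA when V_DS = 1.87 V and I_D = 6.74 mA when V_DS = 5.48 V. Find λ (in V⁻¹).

With V_GS fixed, I_D ∝ (1 + λ V_DS) in saturation, so I_D2/I_D1 = (1 + λ V_DS2)/(1 + λ V_DS1).
6.74/4.95 = 1.362 = (1 + 5.48 λ)/(1 + 1.87 λ).
Solving: λ (I_D1 V_DS2 − I_D2 V_DS1) = I_D2 − I_D1, so λ = (6.74 − 4.95) / (4.95 × 5.48 − 6.74 × 1.87) = 1.79 / 14.5 = 0.123 V⁻¹.

λ = 0.123 V⁻¹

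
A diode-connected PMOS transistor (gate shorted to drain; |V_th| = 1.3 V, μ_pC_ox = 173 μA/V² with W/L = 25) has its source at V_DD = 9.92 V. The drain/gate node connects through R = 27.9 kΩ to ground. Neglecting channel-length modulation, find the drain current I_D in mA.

I_D = 0.296 mA

With gate tied to drain, V_SG = V_SD ≥ V_SG − |V_th|, so the device is in saturation.
k_p = μ_pC_ox · (W/L) = 4.325 mA/V².
KCL at the drain: ½ k_p (V_SG − |V_th|)² = (V_DD − V_SG)/R.
Let x = V_SG − 1.3. Then 60.3 x² + x − 8.62 = 0, giving x = 0.37 V (positive root), so V_SG = 1.67 V.
I_D = (V_DD − V_SG)/R = (9.92 − 1.67) / 27.9 = 0.296 mA.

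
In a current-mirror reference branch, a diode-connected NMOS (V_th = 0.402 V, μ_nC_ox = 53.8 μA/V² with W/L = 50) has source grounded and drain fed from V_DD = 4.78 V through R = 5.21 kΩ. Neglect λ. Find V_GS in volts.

V_GS = 1.12 V

With gate tied to drain, V_GS = V_DS ≥ V_GS − V_th, so the device is in saturation.
k_n = μ_nC_ox · (W/L) = 2.69 mA/V².
KCL at the drain: ½ k_n (V_GS − V_th)² = (V_DD − V_GS)/R.
Let x = V_GS − 0.402. Then 7.01 x² + x − 4.378 = 0, giving x = 0.722 V (positive root), so V_GS = 1.12 V.
I_D = (V_DD − V_GS)/R = (4.78 − 1.12) / 5.21 = 0.702 mA.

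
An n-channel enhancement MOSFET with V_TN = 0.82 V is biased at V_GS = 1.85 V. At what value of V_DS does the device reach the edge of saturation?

V_DS,sat = 1.03 V

The boundary between triode and saturation is V_DS = V_GS − V_TN = V_ov.
V_ov = 1.85 − 0.82 = 1.03 V.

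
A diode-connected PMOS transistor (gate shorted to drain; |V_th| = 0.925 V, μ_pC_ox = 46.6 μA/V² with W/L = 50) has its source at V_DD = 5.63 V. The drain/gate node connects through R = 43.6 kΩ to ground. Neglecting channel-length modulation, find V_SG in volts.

V_SG = 1.22 V

With gate tied to drain, V_SG = V_SD ≥ V_SG − |V_th|, so the device is in saturation.
k_p = μ_pC_ox · (W/L) = 2.33 mA/V².
KCL at the drain: ½ k_p (V_SG − |V_th|)² = (V_DD − V_SG)/R.
Let x = V_SG − 0.925. Then 50.8 x² + x − 4.705 = 0, giving x = 0.295 V (positive root), so V_SG = 1.22 V.
I_D = (V_DD − V_SG)/R = (5.63 − 1.22) / 43.6 = 0.101 mA.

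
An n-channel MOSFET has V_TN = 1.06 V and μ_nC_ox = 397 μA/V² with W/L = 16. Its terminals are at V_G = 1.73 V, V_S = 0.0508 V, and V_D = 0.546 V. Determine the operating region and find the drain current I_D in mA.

Triode; I_D = 1.17 mA

V_GS = V_G − V_S = 1.73 − 0.0508 = 1.68 V; V_DS = V_D − V_S = 0.546 − 0.0508 = 0.495 V.
k_n = μ_nC_ox · (W/L) = 6.352 mA/V².
V_ov = V_GS − V_TN = 1.68 − 1.06 = 0.619 V.
Since V_DS = 0.495 V < V_ov = 0.619 V, the device is in the triode region.
I_D = k_n [V_ov · V_DS − ½ V_DS²] = 6.352 × [0.619 × 0.495 − 0.5 × 0.495²] = 1.17 mA.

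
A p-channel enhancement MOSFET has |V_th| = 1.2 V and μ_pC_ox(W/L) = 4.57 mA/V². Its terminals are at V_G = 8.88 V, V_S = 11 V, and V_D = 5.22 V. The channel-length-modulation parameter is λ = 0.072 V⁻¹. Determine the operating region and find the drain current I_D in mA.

V_SG = V_S − V_G = 11 − 8.88 = 2.12 V; V_SD = V_S − V_D = 11 − 5.22 = 5.78 V.
V_ov = V_SG − |V_th| = 2.12 − 1.2 = 0.92 V.
Since V_SD = 5.78 V ≥ V_ov = 0.92 V, the device is in saturation.
I_D = ½ k_p V_ov² (1 + λ V_SD) = 0.5 × 4.57 × 0.92² × (1 + 0.072 × 5.78) = 2.74 mA.

Saturation; I_D = 2.74 mA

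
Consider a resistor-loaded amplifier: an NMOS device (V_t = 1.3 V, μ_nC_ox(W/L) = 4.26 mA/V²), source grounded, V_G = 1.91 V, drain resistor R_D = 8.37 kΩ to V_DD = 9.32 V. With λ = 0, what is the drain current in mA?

V_GS = V_G = 1.91 V, so V_ov = 1.91 − 1.3 = 0.61 V.
Assume saturation: I_D = ½ k_n V_ov² = 0.5 × 4.26 × 0.61² = 0.793 mA, giving V_DS = V_DD − I_D R_D = 9.32 − 0.793 × 8.37 = 2.69 V.
V_DS = 2.69 V ≥ V_ov = 0.61 V, confirming saturation.

I_D = 0.793 mA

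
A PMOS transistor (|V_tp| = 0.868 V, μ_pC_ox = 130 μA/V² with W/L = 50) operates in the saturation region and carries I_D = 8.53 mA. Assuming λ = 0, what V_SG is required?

V_SG = 2.49 V

k_p = μ_pC_ox · (W/L) = 6.5 mA/V².
In saturation I_D = ½ k_p (V_SG − |V_tp|)², so V_SG − |V_tp| = √(2 I_D / k_p) = √(2 × 8.53 / 6.5) = 1.62 V.
V_SG = 0.868 + 1.62 = 2.49 V.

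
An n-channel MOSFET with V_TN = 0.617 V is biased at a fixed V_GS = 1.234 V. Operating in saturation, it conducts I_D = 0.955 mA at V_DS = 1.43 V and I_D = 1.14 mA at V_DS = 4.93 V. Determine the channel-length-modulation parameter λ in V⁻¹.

λ = 0.0601 V⁻¹

With V_GS fixed, I_D ∝ (1 + λ V_DS) in saturation, so I_D2/I_D1 = (1 + λ V_DS2)/(1 + λ V_DS1).
1.14/0.955 = 1.194 = (1 + 4.93 λ)/(1 + 1.43 λ).
Solving: λ (I_D1 V_DS2 − I_D2 V_DS1) = I_D2 − I_D1, so λ = (1.14 − 0.955) / (0.955 × 4.93 − 1.14 × 1.43) = 0.185 / 3.08 = 0.0601 V⁻¹.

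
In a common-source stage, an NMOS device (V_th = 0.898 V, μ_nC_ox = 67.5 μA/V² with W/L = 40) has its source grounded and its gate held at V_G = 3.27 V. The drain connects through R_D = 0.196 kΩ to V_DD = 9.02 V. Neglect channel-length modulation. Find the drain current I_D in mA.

I_D = 7.60 mA

V_GS = V_G = 3.27 V, so V_ov = 3.27 − 0.898 = 2.37 V.
k_n = μ_nC_ox · (W/L) = 2.7 mA/V².
Assume saturation: I_D = ½ k_n V_ov² = 0.5 × 2.7 × 2.37² = 7.6 mA, giving V_DS = V_DD − I_D R_D = 9.02 − 7.6 × 0.196 = 7.53 V.
V_DS = 7.53 V ≥ V_ov = 2.37 V, confirming saturation.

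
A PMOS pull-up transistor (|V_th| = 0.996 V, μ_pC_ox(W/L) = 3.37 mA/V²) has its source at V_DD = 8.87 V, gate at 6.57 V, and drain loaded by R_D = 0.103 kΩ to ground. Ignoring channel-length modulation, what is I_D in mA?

I_D = 2.87 mA

V_SG = V_DD − V_G = 8.87 − 6.57 = 2.3 V, so V_ov = 2.3 − 0.996 = 1.3 V.
Assume saturation: I_D = ½ k_p V_ov² = 0.5 × 3.37 × 1.3² = 2.87 mA, giving V_SD = V_DD − I_D R_D = 8.87 − 2.87 × 0.103 = 8.57 V.
V_SD = 8.57 V ≥ V_ov = 1.3 V, confirming saturation.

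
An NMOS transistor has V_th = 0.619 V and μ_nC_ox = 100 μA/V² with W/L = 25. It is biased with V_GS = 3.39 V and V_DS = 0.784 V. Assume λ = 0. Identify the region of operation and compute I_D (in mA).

Triode; I_D = 4.66 mA

k_n = μ_nC_ox · (W/L) = 2.5 mA/V².
V_ov = V_GS − V_th = 3.39 − 0.619 = 2.77 V.
Since V_DS = 0.784 V < V_ov = 2.77 V, the device is in the triode region.
I_D = k_n [V_ov · V_DS − ½ V_DS²] = 2.5 × [2.77 × 0.784 − 0.5 × 0.784²] = 4.66 mA.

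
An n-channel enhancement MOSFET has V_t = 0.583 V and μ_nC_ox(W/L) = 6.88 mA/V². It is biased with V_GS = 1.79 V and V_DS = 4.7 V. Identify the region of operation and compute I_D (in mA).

Saturation; I_D = 5.01 mA

V_ov = V_GS − V_t = 1.79 − 0.583 = 1.21 V.
Since V_DS = 4.7 V ≥ V_ov = 1.21 V, the device is in saturation.
I_D = ½ k_n V_ov² = 0.5 × 6.88 × 1.21² = 5.01 mA.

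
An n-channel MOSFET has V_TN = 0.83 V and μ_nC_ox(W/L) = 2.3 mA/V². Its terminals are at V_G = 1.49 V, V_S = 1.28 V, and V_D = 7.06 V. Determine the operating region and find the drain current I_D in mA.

V_GS = V_G − V_S = 1.49 − 1.28 = 0.21 V; V_DS = V_D − V_S = 7.06 − 1.28 = 5.78 V.
V_GS = 0.21 V < V_TN = 0.83 V, so the transistor is in cutoff.

Cutoff; I_D = 0 mA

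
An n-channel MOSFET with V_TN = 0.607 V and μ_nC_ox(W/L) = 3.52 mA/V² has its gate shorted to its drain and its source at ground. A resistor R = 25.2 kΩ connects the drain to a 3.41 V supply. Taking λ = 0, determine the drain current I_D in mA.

With gate tied to drain, V_GS = V_DS ≥ V_GS − V_TN, so the device is in saturation.
KCL at the drain: ½ k_n (V_GS − V_TN)² = (V_DD − V_GS)/R.
Let x = V_GS − 0.607. Then 44.4 x² + x − 2.803 = 0, giving x = 0.24 V (positive root), so V_GS = 0.847 V.
I_D = (V_DD − V_GS)/R = (3.41 − 0.847) / 25.2 = 0.102 mA.

I_D = 0.102 mA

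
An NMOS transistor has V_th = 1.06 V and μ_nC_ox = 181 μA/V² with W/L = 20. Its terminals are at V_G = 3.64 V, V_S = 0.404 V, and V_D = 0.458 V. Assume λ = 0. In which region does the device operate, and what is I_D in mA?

Triode; I_D = 0.420 mA

V_GS = V_G − V_S = 3.64 − 0.404 = 3.24 V; V_DS = V_D − V_S = 0.458 − 0.404 = 0.054 V.
k_n = μ_nC_ox · (W/L) = 3.62 mA/V².
V_ov = V_GS − V_th = 3.24 − 1.06 = 2.18 V.
Since V_DS = 0.054 V < V_ov = 2.18 V, the device is in the triode region.
I_D = k_n [V_ov · V_DS − ½ V_DS²] = 3.62 × [2.18 × 0.054 − 0.5 × 0.054²] = 0.42 mA.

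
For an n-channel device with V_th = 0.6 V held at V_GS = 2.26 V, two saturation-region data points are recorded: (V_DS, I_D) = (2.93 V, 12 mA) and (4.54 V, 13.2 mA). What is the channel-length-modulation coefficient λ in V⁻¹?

With V_GS fixed, I_D ∝ (1 + λ V_DS) in saturation, so I_D2/I_D1 = (1 + λ V_DS2)/(1 + λ V_DS1).
13.2/12 = 1.1 = (1 + 4.54 λ)/(1 + 2.93 λ).
Solving: λ (I_D1 V_DS2 − I_D2 V_DS1) = I_D2 − I_D1, so λ = (13.2 − 12) / (12 × 4.54 − 13.2 × 2.93) = 1.2 / 15.8 = 0.0759 V⁻¹.

λ = 0.0759 V⁻¹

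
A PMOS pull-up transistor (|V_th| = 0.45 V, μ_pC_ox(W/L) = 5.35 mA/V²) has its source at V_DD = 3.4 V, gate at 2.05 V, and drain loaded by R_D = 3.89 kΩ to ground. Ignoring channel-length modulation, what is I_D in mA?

V_SG = V_DD − V_G = 3.4 − 2.05 = 1.35 V, so V_ov = 1.35 − 0.45 = 0.9 V.
Assume saturation: I_D = ½ k_p V_ov² = 0.5 × 5.35 × 0.9² = 2.17 mA, giving V_SD = V_DD − I_D R_D = 3.4 − 2.17 × 3.89 = -5.03 V.
But -5.03 V < V_ov = 0.9 V, so the device is actually in triode.
In triode I_D = k_p[V_ov V_SD − ½ V_SD²] and I_D = (V_DD − V_SD)/R_D. Equating: 10.4 V_SD² − 19.73 V_SD + 3.4 = 0, giving V_SD = 0.192 V (the root below V_ov).
I_D = (3.4 − 0.192) / 3.89 = 0.825 mA.

I_D = 0.825 mA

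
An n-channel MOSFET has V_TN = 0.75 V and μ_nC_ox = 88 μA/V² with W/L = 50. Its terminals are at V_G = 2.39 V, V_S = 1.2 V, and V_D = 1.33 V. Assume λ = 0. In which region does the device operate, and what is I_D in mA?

Triode; I_D = 0.215 mA

V_GS = V_G − V_S = 2.39 − 1.2 = 1.19 V; V_DS = V_D − V_S = 1.33 − 1.2 = 0.13 V.
k_n = μ_nC_ox · (W/L) = 4.4 mA/V².
V_ov = V_GS − V_TN = 1.19 − 0.75 = 0.44 V.
Since V_DS = 0.13 V < V_ov = 0.44 V, the device is in the triode region.
I_D = k_n [V_ov · V_DS − ½ V_DS²] = 4.4 × [0.44 × 0.13 − 0.5 × 0.13²] = 0.215 mA.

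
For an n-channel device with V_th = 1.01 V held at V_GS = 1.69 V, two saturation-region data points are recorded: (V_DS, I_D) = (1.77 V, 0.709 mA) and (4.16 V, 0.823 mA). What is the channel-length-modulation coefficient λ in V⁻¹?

With V_GS fixed, I_D ∝ (1 + λ V_DS) in saturation, so I_D2/I_D1 = (1 + λ V_DS2)/(1 + λ V_DS1).
0.823/0.709 = 1.161 = (1 + 4.16 λ)/(1 + 1.77 λ).
Solving: λ (I_D1 V_DS2 − I_D2 V_DS1) = I_D2 − I_D1, so λ = (0.823 − 0.709) / (0.709 × 4.16 − 0.823 × 1.77) = 0.114 / 1.49 = 0.0764 V⁻¹.

λ = 0.0764 V⁻¹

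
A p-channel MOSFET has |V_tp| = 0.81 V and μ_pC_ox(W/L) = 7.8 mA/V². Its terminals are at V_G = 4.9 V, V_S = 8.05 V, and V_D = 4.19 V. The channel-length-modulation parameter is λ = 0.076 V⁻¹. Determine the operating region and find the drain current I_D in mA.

V_SG = V_S − V_G = 8.05 − 4.9 = 3.15 V; V_SD = V_S − V_D = 8.05 − 4.19 = 3.86 V.
V_ov = V_SG − |V_tp| = 3.15 − 0.81 = 2.34 V.
Since V_SD = 3.86 V ≥ V_ov = 2.34 V, the device is in saturation.
I_D = ½ k_p V_ov² (1 + λ V_SD) = 0.5 × 7.8 × 2.34² × (1 + 0.076 × 3.86) = 27.6 mA.

Saturation; I_D = 27.6 mA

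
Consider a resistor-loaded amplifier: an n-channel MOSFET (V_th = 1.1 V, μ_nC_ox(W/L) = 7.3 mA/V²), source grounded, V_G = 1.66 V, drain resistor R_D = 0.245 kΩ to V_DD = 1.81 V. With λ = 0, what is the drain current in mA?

I_D = 1.14 mA

V_GS = V_G = 1.66 V, so V_ov = 1.66 − 1.1 = 0.56 V.
Assume saturation: I_D = ½ k_n V_ov² = 0.5 × 7.3 × 0.56² = 1.14 mA, giving V_DS = V_DD − I_D R_D = 1.81 − 1.14 × 0.245 = 1.53 V.
V_DS = 1.53 V ≥ V_ov = 0.56 V, confirming saturation.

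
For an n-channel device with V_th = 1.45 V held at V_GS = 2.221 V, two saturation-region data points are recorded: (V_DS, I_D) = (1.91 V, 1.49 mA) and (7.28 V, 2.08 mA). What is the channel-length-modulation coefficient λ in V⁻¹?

λ = 0.0858 V⁻¹

With V_GS fixed, I_D ∝ (1 + λ V_DS) in saturation, so I_D2/I_D1 = (1 + λ V_DS2)/(1 + λ V_DS1).
2.08/1.49 = 1.396 = (1 + 7.28 λ)/(1 + 1.91 λ).
Solving: λ (I_D1 V_DS2 − I_D2 V_DS1) = I_D2 − I_D1, so λ = (2.08 − 1.49) / (1.49 × 7.28 − 2.08 × 1.91) = 0.59 / 6.87 = 0.0858 V⁻¹.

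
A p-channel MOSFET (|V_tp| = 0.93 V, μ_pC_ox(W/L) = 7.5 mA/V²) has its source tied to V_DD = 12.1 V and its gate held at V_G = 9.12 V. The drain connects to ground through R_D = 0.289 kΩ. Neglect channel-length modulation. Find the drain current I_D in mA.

V_SG = V_DD − V_G = 12.1 − 9.12 = 2.98 V, so V_ov = 2.98 − 0.93 = 2.05 V.
Assume saturation: I_D = ½ k_p V_ov² = 0.5 × 7.5 × 2.05² = 15.8 mA, giving V_SD = V_DD − I_D R_D = 12.1 − 15.8 × 0.289 = 7.55 V.
V_SD = 7.55 V ≥ V_ov = 2.05 V, confirming saturation.

I_D = 15.8 mA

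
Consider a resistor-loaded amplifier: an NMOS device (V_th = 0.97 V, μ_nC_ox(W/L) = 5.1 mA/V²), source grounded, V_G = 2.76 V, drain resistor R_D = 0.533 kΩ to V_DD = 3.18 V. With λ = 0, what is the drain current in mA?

I_D = 4.77 mA

V_GS = V_G = 2.76 V, so V_ov = 2.76 − 0.97 = 1.79 V.
Assume saturation: I_D = ½ k_n V_ov² = 0.5 × 5.1 × 1.79² = 8.17 mA, giving V_DS = V_DD − I_D R_D = 3.18 − 8.17 × 0.533 = -1.17 V.
But -1.17 V < V_ov = 1.79 V, so the device is actually in triode.
In triode I_D = k_n[V_ov V_DS − ½ V_DS²] and I_D = (V_DD − V_DS)/R_D. Equating: 1.36 V_DS² − 5.866 V_DS + 3.18 = 0, giving V_DS = 0.636 V (the root below V_ov).
I_D = (3.18 − 0.636) / 0.533 = 4.77 mA.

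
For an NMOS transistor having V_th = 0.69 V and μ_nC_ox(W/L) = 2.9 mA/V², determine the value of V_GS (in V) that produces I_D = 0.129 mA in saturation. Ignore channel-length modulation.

V_GS = 0.988 V

In saturation I_D = ½ k_n (V_GS − V_th)², so V_GS − V_th = √(2 I_D / k_n) = √(2 × 0.129 / 2.9) = 0.298 V.
V_GS = 0.69 + 0.298 = 0.988 V.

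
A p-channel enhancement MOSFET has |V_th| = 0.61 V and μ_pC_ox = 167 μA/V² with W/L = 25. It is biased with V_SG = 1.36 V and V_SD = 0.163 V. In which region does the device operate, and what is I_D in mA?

k_p = μ_pC_ox · (W/L) = 4.175 mA/V².
V_ov = V_SG − |V_th| = 1.36 − 0.61 = 0.75 V.
Since V_SD = 0.163 V < V_ov = 0.75 V, the device is in the triode region.
I_D = k_p [V_ov · V_SD − ½ V_SD²] = 4.175 × [0.75 × 0.163 − 0.5 × 0.163²] = 0.455 mA.

Triode; I_D = 0.455 mA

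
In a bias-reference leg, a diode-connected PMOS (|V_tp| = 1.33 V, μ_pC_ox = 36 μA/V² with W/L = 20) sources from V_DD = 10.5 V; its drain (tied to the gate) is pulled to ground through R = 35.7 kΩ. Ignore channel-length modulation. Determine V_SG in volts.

With gate tied to drain, V_SG = V_SD ≥ V_SG − |V_tp|, so the device is in saturation.
k_p = μ_pC_ox · (W/L) = 0.72 mA/V².
KCL at the drain: ½ k_p (V_SG − |V_tp|)² = (V_DD − V_SG)/R.
Let x = V_SG − 1.33. Then 12.9 x² + x − 9.17 = 0, giving x = 0.807 V (positive root), so V_SG = 2.14 V.
I_D = (V_DD − V_SG)/R = (10.5 − 2.14) / 35.7 = 0.234 mA.

V_SG = 2.14 V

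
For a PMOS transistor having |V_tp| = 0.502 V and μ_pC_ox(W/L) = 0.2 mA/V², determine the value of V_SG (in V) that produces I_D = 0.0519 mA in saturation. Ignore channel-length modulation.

In saturation I_D = ½ k_p (V_SG − |V_tp|)², so V_SG − |V_tp| = √(2 I_D / k_p) = √(2 × 0.0519 / 0.2) = 0.72 V.
V_SG = 0.502 + 0.72 = 1.22 V.

V_SG = 1.22 V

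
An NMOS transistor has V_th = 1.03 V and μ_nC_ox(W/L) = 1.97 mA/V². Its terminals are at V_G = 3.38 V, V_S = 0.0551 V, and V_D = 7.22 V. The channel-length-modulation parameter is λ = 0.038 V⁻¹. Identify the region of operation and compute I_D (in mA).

V_GS = V_G − V_S = 3.38 − 0.0551 = 3.32 V; V_DS = V_D − V_S = 7.22 − 0.0551 = 7.16 V.
V_ov = V_GS − V_th = 3.32 − 1.03 = 2.29 V.
Since V_DS = 7.16 V ≥ V_ov = 2.29 V, the device is in saturation.
I_D = ½ k_n V_ov² (1 + λ V_DS) = 0.5 × 1.97 × 2.29² × (1 + 0.038 × 7.16) = 6.6 mA.

Saturation; I_D = 6.60 mA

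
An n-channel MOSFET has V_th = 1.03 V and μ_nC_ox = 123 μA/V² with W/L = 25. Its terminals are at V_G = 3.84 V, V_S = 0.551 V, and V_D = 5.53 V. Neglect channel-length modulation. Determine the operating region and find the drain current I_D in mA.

Saturation; I_D = 7.85 mA

V_GS = V_G − V_S = 3.84 − 0.551 = 3.29 V; V_DS = V_D − V_S = 5.53 − 0.551 = 4.98 V.
k_n = μ_nC_ox · (W/L) = 3.075 mA/V².
V_ov = V_GS − V_th = 3.29 − 1.03 = 2.26 V.
Since V_DS = 4.98 V ≥ V_ov = 2.26 V, the device is in saturation.
I_D = ½ k_n V_ov² = 0.5 × 3.075 × 2.26² = 7.85 mA.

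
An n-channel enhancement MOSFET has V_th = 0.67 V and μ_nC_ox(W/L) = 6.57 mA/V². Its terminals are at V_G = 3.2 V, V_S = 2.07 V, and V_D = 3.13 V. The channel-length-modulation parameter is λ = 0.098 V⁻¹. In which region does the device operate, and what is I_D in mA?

Saturation; I_D = 0.767 mA

V_GS = V_G − V_S = 3.2 − 2.07 = 1.13 V; V_DS = V_D − V_S = 3.13 − 2.07 = 1.06 V.
V_ov = V_GS − V_th = 1.13 − 0.67 = 0.46 V.
Since V_DS = 1.06 V ≥ V_ov = 0.46 V, the device is in saturation.
I_D = ½ k_n V_ov² (1 + λ V_DS) = 0.5 × 6.57 × 0.46² × (1 + 0.098 × 1.06) = 0.767 mA.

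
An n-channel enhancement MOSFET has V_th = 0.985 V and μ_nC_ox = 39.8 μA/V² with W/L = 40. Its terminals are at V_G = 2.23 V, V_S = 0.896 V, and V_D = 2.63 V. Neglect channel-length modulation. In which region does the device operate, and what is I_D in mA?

Saturation; I_D = 0.0970 mA

V_GS = V_G − V_S = 2.23 − 0.896 = 1.33 V; V_DS = V_D − V_S = 2.63 − 0.896 = 1.73 V.
k_n = μ_nC_ox · (W/L) = 1.592 mA/V².
V_ov = V_GS − V_th = 1.33 − 0.985 = 0.349 V.
Since V_DS = 1.73 V ≥ V_ov = 0.349 V, the device is in saturation.
I_D = ½ k_n V_ov² = 0.5 × 1.592 × 0.349² = 0.097 mA.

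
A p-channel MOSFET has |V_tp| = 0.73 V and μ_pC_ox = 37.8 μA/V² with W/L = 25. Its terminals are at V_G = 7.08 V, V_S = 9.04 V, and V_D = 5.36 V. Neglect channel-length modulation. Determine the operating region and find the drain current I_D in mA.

V_SG = V_S − V_G = 9.04 − 7.08 = 1.96 V; V_SD = V_S − V_D = 9.04 − 5.36 = 3.68 V.
k_p = μ_pC_ox · (W/L) = 0.945 mA/V².
V_ov = V_SG − |V_tp| = 1.96 − 0.73 = 1.23 V.
Since V_SD = 3.68 V ≥ V_ov = 1.23 V, the device is in saturation.
I_D = ½ k_p V_ov² = 0.5 × 0.945 × 1.23² = 0.715 mA.

Saturation; I_D = 0.715 mA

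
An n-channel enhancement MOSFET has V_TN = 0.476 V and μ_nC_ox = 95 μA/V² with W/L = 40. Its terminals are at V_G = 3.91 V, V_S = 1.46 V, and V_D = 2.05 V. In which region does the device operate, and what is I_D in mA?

V_GS = V_G − V_S = 3.91 − 1.46 = 2.45 V; V_DS = V_D − V_S = 2.05 − 1.46 = 0.59 V.
k_n = μ_nC_ox · (W/L) = 3.8 mA/V².
V_ov = V_GS − V_TN = 2.45 − 0.476 = 1.97 V.
Since V_DS = 0.59 V < V_ov = 1.97 V, the device is in the triode region.
I_D = k_n [V_ov · V_DS − ½ V_DS²] = 3.8 × [1.97 × 0.59 − 0.5 × 0.59²] = 3.76 mA.

Triode; I_D = 3.76 mA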